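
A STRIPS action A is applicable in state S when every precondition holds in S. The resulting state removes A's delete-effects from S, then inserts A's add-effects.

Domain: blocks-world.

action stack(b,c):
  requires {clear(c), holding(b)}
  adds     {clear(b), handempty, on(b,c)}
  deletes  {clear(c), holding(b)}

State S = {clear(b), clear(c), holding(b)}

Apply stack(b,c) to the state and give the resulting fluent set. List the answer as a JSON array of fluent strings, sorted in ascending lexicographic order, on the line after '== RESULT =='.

Compute (S \ del) ∪ add:
  pre ⊆ S: {clear(c), holding(b)} ⊆ S  — applicable
  S \ del = {clear(b)}
  ∪ add   = {clear(b), handempty, on(b,c)}

== RESULT ==
["clear(b)", "handempty", "on(b,c)"]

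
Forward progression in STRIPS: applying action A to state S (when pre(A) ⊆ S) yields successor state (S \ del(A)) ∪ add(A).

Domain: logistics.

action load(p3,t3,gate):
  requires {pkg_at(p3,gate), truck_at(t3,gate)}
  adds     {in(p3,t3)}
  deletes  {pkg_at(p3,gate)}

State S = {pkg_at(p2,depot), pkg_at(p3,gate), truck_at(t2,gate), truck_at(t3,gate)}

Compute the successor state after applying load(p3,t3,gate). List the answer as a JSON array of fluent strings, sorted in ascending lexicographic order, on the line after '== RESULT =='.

Compute (S \ del) ∪ add:
  pre ⊆ S: {pkg_at(p3,gate), truck_at(t3,gate)} ⊆ S  — applicable
  S \ del = {pkg_at(p2,depot), truck_at(t2,gate), truck_at(t3,gate)}
  ∪ add   = {in(p3,t3), pkg_at(p2,depot), truck_at(t2,gate), truck_at(t3,gate)}

== RESULT ==
["in(p3,t3)", "pkg_at(p2,depot)", "truck_at(t2,gate)", "truck_at(t3,gate)"]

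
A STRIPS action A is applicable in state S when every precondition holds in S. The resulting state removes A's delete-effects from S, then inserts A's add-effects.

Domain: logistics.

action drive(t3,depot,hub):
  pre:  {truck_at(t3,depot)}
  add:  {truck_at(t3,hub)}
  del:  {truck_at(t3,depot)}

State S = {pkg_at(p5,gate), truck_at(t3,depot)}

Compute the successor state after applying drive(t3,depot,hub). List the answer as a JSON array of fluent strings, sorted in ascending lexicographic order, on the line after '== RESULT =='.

Progress:
  pre ⊆ S: {truck_at(t3,depot)} ⊆ S  — applicable
  S \ del = {pkg_at(p5,gate)}
  ∪ add   = {pkg_at(p5,gate), truck_at(t3,hub)}

== RESULT ==
["pkg_at(p5,gate)", "truck_at(t3,hub)"]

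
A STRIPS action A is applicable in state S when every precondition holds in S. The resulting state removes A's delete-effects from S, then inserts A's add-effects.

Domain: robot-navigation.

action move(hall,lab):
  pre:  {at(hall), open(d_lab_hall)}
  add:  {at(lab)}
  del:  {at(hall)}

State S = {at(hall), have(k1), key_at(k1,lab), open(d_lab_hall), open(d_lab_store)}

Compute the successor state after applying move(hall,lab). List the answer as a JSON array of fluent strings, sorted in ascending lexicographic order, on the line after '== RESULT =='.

Compute (S \ del) ∪ add:
  pre ⊆ S: {at(hall), open(d_lab_hall)} ⊆ S  — applicable
  S \ del = {have(k1), key_at(k1,lab), open(d_lab_hall), open(d_lab_store)}
  ∪ add   = {at(lab), have(k1), key_at(k1,lab), open(d_lab_hall), open(d_lab_store)}

== RESULT ==
["at(lab)", "have(k1)", "key_at(k1,lab)", "open(d_lab_hall)", "open(d_lab_store)"]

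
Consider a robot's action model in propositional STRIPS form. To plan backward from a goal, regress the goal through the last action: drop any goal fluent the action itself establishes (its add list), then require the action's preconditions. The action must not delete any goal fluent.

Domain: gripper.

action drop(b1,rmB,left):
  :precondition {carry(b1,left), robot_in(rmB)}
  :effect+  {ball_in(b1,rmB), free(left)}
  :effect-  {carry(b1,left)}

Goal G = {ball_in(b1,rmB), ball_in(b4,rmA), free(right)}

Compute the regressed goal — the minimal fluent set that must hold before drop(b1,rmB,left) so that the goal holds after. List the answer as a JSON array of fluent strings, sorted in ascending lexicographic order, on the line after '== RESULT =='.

Regress:
  G ∩ del = {}  (empty — regression defined)
  G \ add = {ball_in(b1,rmB), ball_in(b4,rmA), free(right)} \ {ball_in(b1,rmB), free(left)} = {ball_in(b4,rmA), free(right)}
  ∪ pre   = {ball_in(b4,rmA), free(right)} ∪ {carry(b1,left), robot_in(rmB)}
          = {ball_in(b4,rmA), carry(b1,left), free(right), robot_in(rmB)}

== RESULT ==
["ball_in(b4,rmA)", "carry(b1,left)", "free(right)", "robot_in(rmB)"]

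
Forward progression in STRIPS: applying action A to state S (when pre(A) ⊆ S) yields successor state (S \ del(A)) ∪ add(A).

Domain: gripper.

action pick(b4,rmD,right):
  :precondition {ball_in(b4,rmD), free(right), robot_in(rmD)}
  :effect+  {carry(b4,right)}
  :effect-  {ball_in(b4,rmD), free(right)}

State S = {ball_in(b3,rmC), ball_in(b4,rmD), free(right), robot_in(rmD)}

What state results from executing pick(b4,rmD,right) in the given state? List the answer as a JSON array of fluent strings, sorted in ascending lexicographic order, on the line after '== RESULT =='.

Progress:
  pre ⊆ S: {ball_in(b4,rmD), free(right), robot_in(rmD)} ⊆ S  — applicable
  S \ del = {ball_in(b3,rmC), robot_in(rmD)}
  ∪ add   = {ball_in(b3,rmC), carry(b4,right), robot_in(rmD)}

== RESULT ==
["ball_in(b3,rmC)", "carry(b4,right)", "robot_in(rmD)"]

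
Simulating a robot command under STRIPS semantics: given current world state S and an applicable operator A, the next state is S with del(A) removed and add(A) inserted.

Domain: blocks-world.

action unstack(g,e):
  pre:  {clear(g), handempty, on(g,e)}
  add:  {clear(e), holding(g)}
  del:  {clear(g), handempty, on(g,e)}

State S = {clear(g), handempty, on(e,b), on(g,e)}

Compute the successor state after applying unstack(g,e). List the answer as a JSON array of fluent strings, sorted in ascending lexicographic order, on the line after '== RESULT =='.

Compute (S \ del) ∪ add:
  pre ⊆ S: {clear(g), handempty, on(g,e)} ⊆ S  — applicable
  S \ del = {on(e,b)}
  ∪ add   = {clear(e), holding(g), on(e,b)}

== RESULT ==
["clear(e)", "holding(g)", "on(e,b)"]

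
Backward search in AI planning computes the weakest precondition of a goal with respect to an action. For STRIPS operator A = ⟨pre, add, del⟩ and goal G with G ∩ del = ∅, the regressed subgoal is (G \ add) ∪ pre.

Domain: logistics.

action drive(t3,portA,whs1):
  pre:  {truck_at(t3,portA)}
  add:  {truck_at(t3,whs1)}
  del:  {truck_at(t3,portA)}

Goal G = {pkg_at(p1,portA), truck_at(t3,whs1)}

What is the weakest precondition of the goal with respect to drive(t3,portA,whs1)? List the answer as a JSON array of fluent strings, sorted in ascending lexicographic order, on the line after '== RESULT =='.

Compute (G \ add) ∪ pre:
  G ∩ del = {}  (empty — regression defined)
  G \ add = {pkg_at(p1,portA), truck_at(t3,whs1)} \ {truck_at(t3,whs1)} = {pkg_at(p1,portA)}
  ∪ pre   = {pkg_at(p1,portA)} ∪ {truck_at(t3,portA)}
          = {pkg_at(p1,portA), truck_at(t3,portA)}

== RESULT ==
["pkg_at(p1,portA)", "truck_at(t3,portA)"]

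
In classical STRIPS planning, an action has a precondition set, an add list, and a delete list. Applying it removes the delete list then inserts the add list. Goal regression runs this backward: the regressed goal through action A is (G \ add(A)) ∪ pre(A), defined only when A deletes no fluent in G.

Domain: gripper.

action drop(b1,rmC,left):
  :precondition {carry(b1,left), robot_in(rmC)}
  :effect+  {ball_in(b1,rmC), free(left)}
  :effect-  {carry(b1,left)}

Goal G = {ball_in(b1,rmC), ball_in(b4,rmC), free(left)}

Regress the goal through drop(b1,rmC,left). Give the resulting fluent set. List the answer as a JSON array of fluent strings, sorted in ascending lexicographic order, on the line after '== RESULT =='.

Compute (G \ add) ∪ pre:
  G ∩ del = {}  (empty — regression defined)
  G \ add = {ball_in(b1,rmC), ball_in(b4,rmC), free(left)} \ {ball_in(b1,rmC), free(left)} = {ball_in(b4,rmC)}
  ∪ pre   = {ball_in(b4,rmC)} ∪ {carry(b1,left), robot_in(rmC)}
          = {ball_in(b4,rmC), carry(b1,left), robot_in(rmC)}

== RESULT ==
["ball_in(b4,rmC)", "carry(b1,left)", "robot_in(rmC)"]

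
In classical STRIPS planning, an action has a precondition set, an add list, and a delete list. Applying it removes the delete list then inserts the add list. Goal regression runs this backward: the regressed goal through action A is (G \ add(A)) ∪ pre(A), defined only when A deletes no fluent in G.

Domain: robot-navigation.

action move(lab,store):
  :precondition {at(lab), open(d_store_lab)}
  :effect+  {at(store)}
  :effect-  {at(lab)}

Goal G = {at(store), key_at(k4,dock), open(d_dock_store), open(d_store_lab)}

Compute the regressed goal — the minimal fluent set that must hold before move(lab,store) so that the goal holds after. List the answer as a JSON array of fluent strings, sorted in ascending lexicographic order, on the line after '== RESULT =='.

Regress:
  G ∩ del = {}  (empty — regression defined)
  G \ add = {at(store), key_at(k4,dock), open(d_dock_store), open(d_store_lab)} \ {at(store)} = {key_at(k4,dock), open(d_dock_store), open(d_store_lab)}
  ∪ pre   = {key_at(k4,dock), open(d_dock_store), open(d_store_lab)} ∪ {at(lab), open(d_store_lab)}
          = {at(lab), key_at(k4,dock), open(d_dock_store), open(d_store_lab)}

== RESULT ==
["at(lab)", "key_at(k4,dock)", "open(d_dock_store)", "open(d_store_lab)"]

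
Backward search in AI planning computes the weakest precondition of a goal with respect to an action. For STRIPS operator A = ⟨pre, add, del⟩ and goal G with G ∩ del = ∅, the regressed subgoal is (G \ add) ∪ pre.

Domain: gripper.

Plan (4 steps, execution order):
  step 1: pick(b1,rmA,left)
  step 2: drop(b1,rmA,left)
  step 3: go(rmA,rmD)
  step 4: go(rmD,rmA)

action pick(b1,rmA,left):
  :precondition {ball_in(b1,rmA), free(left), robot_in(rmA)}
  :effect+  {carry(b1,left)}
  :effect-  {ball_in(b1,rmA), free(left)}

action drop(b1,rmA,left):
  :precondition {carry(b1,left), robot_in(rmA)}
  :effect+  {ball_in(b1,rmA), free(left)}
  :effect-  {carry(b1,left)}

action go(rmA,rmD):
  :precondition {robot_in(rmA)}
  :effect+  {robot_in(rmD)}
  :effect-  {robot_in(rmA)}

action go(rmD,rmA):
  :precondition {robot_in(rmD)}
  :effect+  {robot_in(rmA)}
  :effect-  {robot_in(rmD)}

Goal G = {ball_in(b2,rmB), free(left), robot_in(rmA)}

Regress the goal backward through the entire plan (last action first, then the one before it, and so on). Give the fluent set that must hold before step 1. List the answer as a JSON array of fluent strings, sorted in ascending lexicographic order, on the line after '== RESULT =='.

Regress step by step:
  through step 4 (go(rmD,rmA)): drop {robot_in(rmA)}, keep {ball_in(b2,rmB), free(left)}, require {robot_in(rmD)}
    → {ball_in(b2,rmB), free(left), robot_in(rmD)}
  through step 3 (go(rmA,rmD)): drop {robot_in(rmD)}, keep {ball_in(b2,rmB), free(left)}, require {robot_in(rmA)}
    → {ball_in(b2,rmB), free(left), robot_in(rmA)}
  through step 2 (drop(b1,rmA,left)): drop {free(left)}, keep {ball_in(b2,rmB), robot_in(rmA)}, require {carry(b1,left), robot_in(rmA)}
    → {ball_in(b2,rmB), carry(b1,left), robot_in(rmA)}
  through step 1 (pick(b1,rmA,left)): drop {carry(b1,left)}, keep {ball_in(b2,rmB), robot_in(rmA)}, require {ball_in(b1,rmA), free(left), robot_in(rmA)}
    → {ball_in(b1,rmA), ball_in(b2,rmB), free(left), robot_in(rmA)}

== RESULT ==
["ball_in(b1,rmA)", "ball_in(b2,rmB)", "free(left)", "robot_in(rmA)"]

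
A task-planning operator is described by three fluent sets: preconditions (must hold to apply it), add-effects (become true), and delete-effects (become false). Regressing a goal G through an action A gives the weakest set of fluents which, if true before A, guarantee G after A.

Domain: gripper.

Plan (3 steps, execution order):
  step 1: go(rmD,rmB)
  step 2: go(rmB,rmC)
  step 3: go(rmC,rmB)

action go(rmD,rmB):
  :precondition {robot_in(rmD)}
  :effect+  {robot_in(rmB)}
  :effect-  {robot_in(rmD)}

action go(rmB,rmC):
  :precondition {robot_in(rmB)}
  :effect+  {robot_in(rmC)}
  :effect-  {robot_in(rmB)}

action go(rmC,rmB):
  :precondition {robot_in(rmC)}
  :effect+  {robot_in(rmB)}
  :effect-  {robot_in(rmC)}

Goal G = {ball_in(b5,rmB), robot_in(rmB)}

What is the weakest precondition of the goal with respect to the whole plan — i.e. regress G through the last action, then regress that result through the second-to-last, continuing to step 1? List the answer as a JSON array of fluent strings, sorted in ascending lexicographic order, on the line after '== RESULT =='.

Work backward from the goal:
  through step 3 (go(rmC,rmB)): drop {robot_in(rmB)}, keep {ball_in(b5,rmB)}, require {robot_in(rmC)}
    → {ball_in(b5,rmB), robot_in(rmC)}
  through step 2 (go(rmB,rmC)): drop {robot_in(rmC)}, keep {ball_in(b5,rmB)}, require {robot_in(rmB)}
    → {ball_in(b5,rmB), robot_in(rmB)}
  through step 1 (go(rmD,rmB)): drop {robot_in(rmB)}, keep {ball_in(b5,rmB)}, require {robot_in(rmD)}
    → {ball_in(b5,rmB), robot_in(rmD)}

== RESULT ==
["ball_in(b5,rmB)", "robot_in(rmD)"]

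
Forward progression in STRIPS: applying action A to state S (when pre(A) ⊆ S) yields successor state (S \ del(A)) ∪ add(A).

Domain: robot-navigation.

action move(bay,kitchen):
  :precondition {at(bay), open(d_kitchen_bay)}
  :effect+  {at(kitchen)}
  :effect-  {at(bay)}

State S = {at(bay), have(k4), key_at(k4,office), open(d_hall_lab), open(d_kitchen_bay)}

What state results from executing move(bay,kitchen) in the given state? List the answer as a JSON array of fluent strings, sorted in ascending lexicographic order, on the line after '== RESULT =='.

Compute (S \ del) ∪ add:
  pre ⊆ S: {at(bay), open(d_kitchen_bay)} ⊆ S  — applicable
  S \ del = {have(k4), key_at(k4,office), open(d_hall_lab), open(d_kitchen_bay)}
  ∪ add   = {at(kitchen), have(k4), key_at(k4,office), open(d_hall_lab), open(d_kitchen_bay)}

== RESULT ==
["at(kitchen)", "have(k4)", "key_at(k4,office)", "open(d_hall_lab)", "open(d_kitchen_bay)"]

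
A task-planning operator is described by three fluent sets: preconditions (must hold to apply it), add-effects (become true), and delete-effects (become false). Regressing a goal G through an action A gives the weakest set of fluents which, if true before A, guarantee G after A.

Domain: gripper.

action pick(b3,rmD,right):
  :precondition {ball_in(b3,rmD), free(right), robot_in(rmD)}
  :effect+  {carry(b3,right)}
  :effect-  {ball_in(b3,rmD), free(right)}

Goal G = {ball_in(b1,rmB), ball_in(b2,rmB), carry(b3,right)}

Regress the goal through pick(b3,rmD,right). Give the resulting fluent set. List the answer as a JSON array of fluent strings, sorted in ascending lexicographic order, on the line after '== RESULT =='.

Compute (G \ add) ∪ pre:
  G ∩ del = {}  (empty — regression defined)
  G \ add = {ball_in(b1,rmB), ball_in(b2,rmB), carry(b3,right)} \ {carry(b3,right)} = {ball_in(b1,rmB), ball_in(b2,rmB)}
  ∪ pre   = {ball_in(b1,rmB), ball_in(b2,rmB)} ∪ {ball_in(b3,rmD), free(right), robot_in(rmD)}
          = {ball_in(b1,rmB), ball_in(b2,rmB), ball_in(b3,rmD), free(right), robot_in(rmD)}

== RESULT ==
["ball_in(b1,rmB)", "ball_in(b2,rmB)", "ball_in(b3,rmD)", "free(right)", "robot_in(rmD)"]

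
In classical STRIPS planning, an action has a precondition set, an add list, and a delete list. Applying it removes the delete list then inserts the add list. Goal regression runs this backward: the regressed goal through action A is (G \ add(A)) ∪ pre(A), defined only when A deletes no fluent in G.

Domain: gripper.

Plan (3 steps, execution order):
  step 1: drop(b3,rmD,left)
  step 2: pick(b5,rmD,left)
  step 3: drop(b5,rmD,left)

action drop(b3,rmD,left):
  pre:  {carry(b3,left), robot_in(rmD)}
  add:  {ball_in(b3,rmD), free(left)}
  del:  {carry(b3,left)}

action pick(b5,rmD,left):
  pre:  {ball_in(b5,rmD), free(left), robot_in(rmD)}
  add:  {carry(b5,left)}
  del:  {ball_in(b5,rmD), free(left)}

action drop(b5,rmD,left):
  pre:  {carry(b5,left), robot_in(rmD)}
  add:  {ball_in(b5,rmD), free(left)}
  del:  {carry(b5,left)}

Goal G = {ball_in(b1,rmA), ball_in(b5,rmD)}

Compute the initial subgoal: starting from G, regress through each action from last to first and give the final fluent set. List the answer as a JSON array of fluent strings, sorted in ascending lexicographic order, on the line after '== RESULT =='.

Regress step by step:
  through step 3 (drop(b5,rmD,left)): drop {ball_in(b5,rmD)}, keep {ball_in(b1,rmA)}, require {carry(b5,left), robot_in(rmD)}
    → {ball_in(b1,rmA), carry(b5,left), robot_in(rmD)}
  through step 2 (pick(b5,rmD,left)): drop {carry(b5,left)}, keep {ball_in(b1,rmA), robot_in(rmD)}, require {ball_in(b5,rmD), free(left), robot_in(rmD)}
    → {ball_in(b1,rmA), ball_in(b5,rmD), free(left), robot_in(rmD)}
  through step 1 (drop(b3,rmD,left)): drop {free(left)}, keep {ball_in(b1,rmA), ball_in(b5,rmD), robot_in(rmD)}, require {carry(b3,left), robot_in(rmD)}
    → {ball_in(b1,rmA), ball_in(b5,rmD), carry(b3,left), robot_in(rmD)}

== RESULT ==
["ball_in(b1,rmA)", "ball_in(b5,rmD)", "carry(b3,left)", "robot_in(rmD)"]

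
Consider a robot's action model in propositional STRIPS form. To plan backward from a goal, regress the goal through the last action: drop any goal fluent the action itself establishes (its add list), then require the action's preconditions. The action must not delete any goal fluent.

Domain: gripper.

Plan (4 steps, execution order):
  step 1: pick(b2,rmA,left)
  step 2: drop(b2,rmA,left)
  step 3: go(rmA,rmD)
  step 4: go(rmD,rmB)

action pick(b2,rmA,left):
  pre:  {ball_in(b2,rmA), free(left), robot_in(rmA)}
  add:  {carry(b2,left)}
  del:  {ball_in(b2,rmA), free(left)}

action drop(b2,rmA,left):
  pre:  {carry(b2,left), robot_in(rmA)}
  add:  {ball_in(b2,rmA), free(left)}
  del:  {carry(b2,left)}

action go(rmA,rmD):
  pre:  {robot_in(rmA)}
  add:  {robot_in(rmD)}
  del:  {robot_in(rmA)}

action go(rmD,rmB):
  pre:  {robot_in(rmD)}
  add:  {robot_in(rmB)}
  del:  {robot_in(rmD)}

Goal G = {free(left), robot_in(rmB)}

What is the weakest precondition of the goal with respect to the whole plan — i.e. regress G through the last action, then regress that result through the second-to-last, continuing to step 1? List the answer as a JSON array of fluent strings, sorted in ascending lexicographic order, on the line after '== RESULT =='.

Regress step by step:
  through step 4 (go(rmD,rmB)): drop {robot_in(rmB)}, keep {free(left)}, require {robot_in(rmD)}
    → {free(left), robot_in(rmD)}
  through step 3 (go(rmA,rmD)): drop {robot_in(rmD)}, keep {free(left)}, require {robot_in(rmA)}
    → {free(left), robot_in(rmA)}
  through step 2 (drop(b2,rmA,left)): drop {free(left)}, keep {robot_in(rmA)}, require {carry(b2,left), robot_in(rmA)}
    → {carry(b2,left), robot_in(rmA)}
  through step 1 (pick(b2,rmA,left)): drop {carry(b2,left)}, keep {robot_in(rmA)}, require {ball_in(b2,rmA), free(left), robot_in(rmA)}
    → {ball_in(b2,rmA), free(left), robot_in(rmA)}

== RESULT ==
["ball_in(b2,rmA)", "free(left)", "robot_in(rmA)"]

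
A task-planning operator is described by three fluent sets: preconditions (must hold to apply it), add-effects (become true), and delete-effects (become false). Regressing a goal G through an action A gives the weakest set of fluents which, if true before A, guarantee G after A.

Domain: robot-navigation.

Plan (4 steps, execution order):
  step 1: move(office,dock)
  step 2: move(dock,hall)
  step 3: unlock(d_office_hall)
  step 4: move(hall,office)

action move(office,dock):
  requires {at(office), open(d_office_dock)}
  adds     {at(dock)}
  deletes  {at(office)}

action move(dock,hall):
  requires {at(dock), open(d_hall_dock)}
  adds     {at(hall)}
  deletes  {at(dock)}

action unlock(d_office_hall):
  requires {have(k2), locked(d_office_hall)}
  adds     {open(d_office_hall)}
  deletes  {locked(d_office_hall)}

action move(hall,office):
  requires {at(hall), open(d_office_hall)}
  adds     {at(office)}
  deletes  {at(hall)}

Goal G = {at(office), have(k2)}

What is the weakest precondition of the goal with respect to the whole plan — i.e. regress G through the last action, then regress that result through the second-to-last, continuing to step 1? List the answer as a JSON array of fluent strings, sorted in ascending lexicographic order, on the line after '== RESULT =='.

Work backward from the goal:
  through step 4 (move(hall,office)): drop {at(office)}, keep {have(k2)}, require {at(hall), open(d_office_hall)}
    → {at(hall), have(k2), open(d_office_hall)}
  through step 3 (unlock(d_office_hall)): drop {open(d_office_hall)}, keep {at(hall), have(k2)}, require {have(k2), locked(d_office_hall)}
    → {at(hall), have(k2), locked(d_office_hall)}
  through step 2 (move(dock,hall)): drop {at(hall)}, keep {have(k2), locked(d_office_hall)}, require {at(dock), open(d_hall_dock)}
    → {at(dock), have(k2), locked(d_office_hall), open(d_hall_dock)}
  through step 1 (move(office,dock)): drop {at(dock)}, keep {have(k2), locked(d_office_hall), open(d_hall_dock)}, require {at(office), open(d_office_dock)}
    → {at(office), have(k2), locked(d_office_hall), open(d_hall_dock), open(d_office_dock)}

== RESULT ==
["at(office)", "have(k2)", "locked(d_office_hall)", "open(d_hall_dock)", "open(d_office_dock)"]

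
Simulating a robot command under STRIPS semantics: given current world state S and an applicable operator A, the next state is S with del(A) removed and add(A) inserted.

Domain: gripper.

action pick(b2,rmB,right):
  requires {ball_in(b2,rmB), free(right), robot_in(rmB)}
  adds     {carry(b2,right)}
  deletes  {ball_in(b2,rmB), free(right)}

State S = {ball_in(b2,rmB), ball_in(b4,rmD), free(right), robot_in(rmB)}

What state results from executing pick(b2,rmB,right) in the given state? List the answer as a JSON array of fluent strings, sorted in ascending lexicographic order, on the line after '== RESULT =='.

Compute (S \ del) ∪ add:
  pre ⊆ S: {ball_in(b2,rmB), free(right), robot_in(rmB)} ⊆ S  — applicable
  S \ del = {ball_in(b4,rmD), robot_in(rmB)}
  ∪ add   = {ball_in(b4,rmD), carry(b2,right), robot_in(rmB)}

== RESULT ==
["ball_in(b4,rmD)", "carry(b2,right)", "robot_in(rmB)"]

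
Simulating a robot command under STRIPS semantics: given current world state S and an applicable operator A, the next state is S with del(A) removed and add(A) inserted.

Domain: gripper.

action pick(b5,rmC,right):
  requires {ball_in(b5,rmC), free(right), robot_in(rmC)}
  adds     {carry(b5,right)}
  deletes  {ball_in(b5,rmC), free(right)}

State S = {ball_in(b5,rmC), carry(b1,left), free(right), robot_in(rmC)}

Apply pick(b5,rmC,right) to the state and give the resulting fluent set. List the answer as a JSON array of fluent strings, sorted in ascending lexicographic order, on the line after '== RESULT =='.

Compute (S \ del) ∪ add:
  pre ⊆ S: {ball_in(b5,rmC), free(right), robot_in(rmC)} ⊆ S  — applicable
  S \ del = {carry(b1,left), robot_in(rmC)}
  ∪ add   = {carry(b1,left), carry(b5,right), robot_in(rmC)}

== RESULT ==
["carry(b1,left)", "carry(b5,right)", "robot_in(rmC)"]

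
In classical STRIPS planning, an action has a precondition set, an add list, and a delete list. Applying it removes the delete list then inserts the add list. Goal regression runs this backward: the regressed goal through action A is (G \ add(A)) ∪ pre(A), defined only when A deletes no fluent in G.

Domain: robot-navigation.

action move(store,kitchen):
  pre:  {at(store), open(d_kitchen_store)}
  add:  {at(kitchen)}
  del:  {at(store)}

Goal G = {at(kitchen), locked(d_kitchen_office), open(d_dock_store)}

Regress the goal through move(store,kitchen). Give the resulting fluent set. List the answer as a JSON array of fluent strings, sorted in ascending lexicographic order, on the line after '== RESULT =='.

Compute (G \ add) ∪ pre:
  G ∩ del = {}  (empty — regression defined)
  G \ add = {at(kitchen), locked(d_kitchen_office), open(d_dock_store)} \ {at(kitchen)} = {locked(d_kitchen_office), open(d_dock_store)}
  ∪ pre   = {locked(d_kitchen_office), open(d_dock_store)} ∪ {at(store), open(d_kitchen_store)}
          = {at(store), locked(d_kitchen_office), open(d_dock_store), open(d_kitchen_store)}

== RESULT ==
["at(store)", "locked(d_kitchen_office)", "open(d_dock_store)", "open(d_kitchen_store)"]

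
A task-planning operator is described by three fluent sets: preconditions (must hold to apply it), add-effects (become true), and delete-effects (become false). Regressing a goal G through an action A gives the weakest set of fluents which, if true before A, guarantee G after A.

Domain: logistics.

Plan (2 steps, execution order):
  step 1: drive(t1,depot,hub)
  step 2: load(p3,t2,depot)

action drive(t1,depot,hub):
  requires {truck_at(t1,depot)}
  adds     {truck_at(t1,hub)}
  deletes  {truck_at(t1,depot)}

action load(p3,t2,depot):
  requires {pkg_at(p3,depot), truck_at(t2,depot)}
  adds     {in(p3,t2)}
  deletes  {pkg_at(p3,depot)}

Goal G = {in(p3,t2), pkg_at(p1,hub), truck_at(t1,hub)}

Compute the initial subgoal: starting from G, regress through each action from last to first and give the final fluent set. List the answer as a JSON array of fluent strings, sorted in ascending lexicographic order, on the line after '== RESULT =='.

Regress step by step:
  through step 2 (load(p3,t2,depot)): drop {in(p3,t2)}, keep {pkg_at(p1,hub), truck_at(t1,hub)}, require {pkg_at(p3,depot), truck_at(t2,depot)}
    → {pkg_at(p1,hub), pkg_at(p3,depot), truck_at(t1,hub), truck_at(t2,depot)}
  through step 1 (drive(t1,depot,hub)): drop {truck_at(t1,hub)}, keep {pkg_at(p1,hub), pkg_at(p3,depot), truck_at(t2,depot)}, require {truck_at(t1,depot)}
    → {pkg_at(p1,hub), pkg_at(p3,depot), truck_at(t1,depot), truck_at(t2,depot)}

== RESULT ==
["pkg_at(p1,hub)", "pkg_at(p3,depot)", "truck_at(t1,depot)", "truck_at(t2,depot)"]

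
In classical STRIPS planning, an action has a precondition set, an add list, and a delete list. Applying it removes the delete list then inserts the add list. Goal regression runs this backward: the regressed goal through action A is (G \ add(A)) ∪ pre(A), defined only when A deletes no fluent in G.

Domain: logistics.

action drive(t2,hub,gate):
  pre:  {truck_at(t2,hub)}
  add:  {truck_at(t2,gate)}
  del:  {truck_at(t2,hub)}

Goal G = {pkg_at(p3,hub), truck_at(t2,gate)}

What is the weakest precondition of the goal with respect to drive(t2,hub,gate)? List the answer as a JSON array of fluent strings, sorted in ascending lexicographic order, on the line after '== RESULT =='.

Regress:
  G ∩ del = {}  (empty — regression defined)
  G \ add = {pkg_at(p3,hub), truck_at(t2,gate)} \ {truck_at(t2,gate)} = {pkg_at(p3,hub)}
  ∪ pre   = {pkg_at(p3,hub)} ∪ {truck_at(t2,hub)}
          = {pkg_at(p3,hub), truck_at(t2,hub)}

== RESULT ==
["pkg_at(p3,hub)", "truck_at(t2,hub)"]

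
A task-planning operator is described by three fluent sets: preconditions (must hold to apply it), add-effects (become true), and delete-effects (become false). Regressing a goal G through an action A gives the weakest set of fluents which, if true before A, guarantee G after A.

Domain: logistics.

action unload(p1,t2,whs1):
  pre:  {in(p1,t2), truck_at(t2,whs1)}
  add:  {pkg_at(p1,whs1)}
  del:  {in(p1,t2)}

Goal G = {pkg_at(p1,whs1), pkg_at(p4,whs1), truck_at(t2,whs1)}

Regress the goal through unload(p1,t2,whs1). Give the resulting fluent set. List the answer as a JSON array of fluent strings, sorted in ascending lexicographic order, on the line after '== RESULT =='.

Compute (G \ add) ∪ pre:
  G ∩ del = {}  (empty — regression defined)
  G \ add = {pkg_at(p1,whs1), pkg_at(p4,whs1), truck_at(t2,whs1)} \ {pkg_at(p1,whs1)} = {pkg_at(p4,whs1), truck_at(t2,whs1)}
  ∪ pre   = {pkg_at(p4,whs1), truck_at(t2,whs1)} ∪ {in(p1,t2), truck_at(t2,whs1)}
          = {in(p1,t2), pkg_at(p4,whs1), truck_at(t2,whs1)}

== RESULT ==
["in(p1,t2)", "pkg_at(p4,whs1)", "truck_at(t2,whs1)"]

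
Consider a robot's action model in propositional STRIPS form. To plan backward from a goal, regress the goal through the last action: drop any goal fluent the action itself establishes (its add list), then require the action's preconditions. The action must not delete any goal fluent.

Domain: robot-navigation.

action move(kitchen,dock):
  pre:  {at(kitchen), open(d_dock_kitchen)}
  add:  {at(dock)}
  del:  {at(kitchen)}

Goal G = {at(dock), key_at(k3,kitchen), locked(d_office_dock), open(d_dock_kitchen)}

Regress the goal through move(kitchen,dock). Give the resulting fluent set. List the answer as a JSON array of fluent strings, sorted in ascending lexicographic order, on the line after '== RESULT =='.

Compute (G \ add) ∪ pre:
  G ∩ del = {}  (empty — regression defined)
  G \ add = {at(dock), key_at(k3,kitchen), locked(d_office_dock), open(d_dock_kitchen)} \ {at(dock)} = {key_at(k3,kitchen), locked(d_office_dock), open(d_dock_kitchen)}
  ∪ pre   = {key_at(k3,kitchen), locked(d_office_dock), open(d_dock_kitchen)} ∪ {at(kitchen), open(d_dock_kitchen)}
          = {at(kitchen), key_at(k3,kitchen), locked(d_office_dock), open(d_dock_kitchen)}

== RESULT ==
["at(kitchen)", "key_at(k3,kitchen)", "locked(d_office_dock)", "open(d_dock_kitchen)"]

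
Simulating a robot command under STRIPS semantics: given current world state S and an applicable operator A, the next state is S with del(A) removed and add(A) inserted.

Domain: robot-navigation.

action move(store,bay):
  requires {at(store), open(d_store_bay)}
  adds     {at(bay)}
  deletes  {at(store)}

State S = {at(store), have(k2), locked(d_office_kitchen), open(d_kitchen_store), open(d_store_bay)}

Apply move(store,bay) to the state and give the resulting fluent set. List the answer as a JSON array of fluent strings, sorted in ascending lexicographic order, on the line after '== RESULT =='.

Compute (S \ del) ∪ add:
  pre ⊆ S: {at(store), open(d_store_bay)} ⊆ S  — applicable
  S \ del = {have(k2), locked(d_office_kitchen), open(d_kitchen_store), open(d_store_bay)}
  ∪ add   = {at(bay), have(k2), locked(d_office_kitchen), open(d_kitchen_store), open(d_store_bay)}

== RESULT ==
["at(bay)", "have(k2)", "locked(d_office_kitchen)", "open(d_kitchen_store)", "open(d_store_bay)"]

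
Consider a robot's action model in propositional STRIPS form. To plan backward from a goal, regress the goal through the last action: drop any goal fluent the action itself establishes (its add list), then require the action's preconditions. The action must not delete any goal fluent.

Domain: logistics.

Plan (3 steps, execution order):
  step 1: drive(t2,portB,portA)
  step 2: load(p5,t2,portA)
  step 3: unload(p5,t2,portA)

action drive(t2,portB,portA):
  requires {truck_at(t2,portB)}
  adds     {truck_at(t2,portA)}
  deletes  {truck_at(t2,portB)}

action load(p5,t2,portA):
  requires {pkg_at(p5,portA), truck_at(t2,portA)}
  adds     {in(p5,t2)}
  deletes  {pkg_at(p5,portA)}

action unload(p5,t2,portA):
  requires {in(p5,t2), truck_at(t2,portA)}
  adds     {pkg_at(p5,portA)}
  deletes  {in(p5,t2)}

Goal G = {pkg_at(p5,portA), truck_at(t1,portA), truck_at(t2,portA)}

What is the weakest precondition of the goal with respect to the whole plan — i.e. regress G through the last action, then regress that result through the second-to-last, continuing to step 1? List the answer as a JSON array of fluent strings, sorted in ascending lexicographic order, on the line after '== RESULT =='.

Work backward from the goal:
  through step 3 (unload(p5,t2,portA)): drop {pkg_at(p5,portA)}, keep {truck_at(t1,portA), truck_at(t2,portA)}, require {in(p5,t2), truck_at(t2,portA)}
    → {in(p5,t2), truck_at(t1,portA), truck_at(t2,portA)}
  through step 2 (load(p5,t2,portA)): drop {in(p5,t2)}, keep {truck_at(t1,portA), truck_at(t2,portA)}, require {pkg_at(p5,portA), truck_at(t2,portA)}
    → {pkg_at(p5,portA), truck_at(t1,portA), truck_at(t2,portA)}
  through step 1 (drive(t2,portB,portA)): drop {truck_at(t2,portA)}, keep {pkg_at(p5,portA), truck_at(t1,portA)}, require {truck_at(t2,portB)}
    → {pkg_at(p5,portA), truck_at(t1,portA), truck_at(t2,portB)}

== RESULT ==
["pkg_at(p5,portA)", "truck_at(t1,portA)", "truck_at(t2,portB)"]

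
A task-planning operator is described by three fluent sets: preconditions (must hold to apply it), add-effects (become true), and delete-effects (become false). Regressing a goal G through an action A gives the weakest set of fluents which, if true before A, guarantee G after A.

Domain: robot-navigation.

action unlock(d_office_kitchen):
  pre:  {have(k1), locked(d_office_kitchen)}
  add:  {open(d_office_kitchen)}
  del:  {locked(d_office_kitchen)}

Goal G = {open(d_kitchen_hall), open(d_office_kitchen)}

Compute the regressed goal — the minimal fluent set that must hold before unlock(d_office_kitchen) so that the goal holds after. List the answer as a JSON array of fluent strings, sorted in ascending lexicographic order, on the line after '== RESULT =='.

Compute (G \ add) ∪ pre:
  G ∩ del = {}  (empty — regression defined)
  G \ add = {open(d_kitchen_hall), open(d_office_kitchen)} \ {open(d_office_kitchen)} = {open(d_kitchen_hall)}
  ∪ pre   = {open(d_kitchen_hall)} ∪ {have(k1), locked(d_office_kitchen)}
          = {have(k1), locked(d_office_kitchen), open(d_kitchen_hall)}

== RESULT ==
["have(k1)", "locked(d_office_kitchen)", "open(d_kitchen_hall)"]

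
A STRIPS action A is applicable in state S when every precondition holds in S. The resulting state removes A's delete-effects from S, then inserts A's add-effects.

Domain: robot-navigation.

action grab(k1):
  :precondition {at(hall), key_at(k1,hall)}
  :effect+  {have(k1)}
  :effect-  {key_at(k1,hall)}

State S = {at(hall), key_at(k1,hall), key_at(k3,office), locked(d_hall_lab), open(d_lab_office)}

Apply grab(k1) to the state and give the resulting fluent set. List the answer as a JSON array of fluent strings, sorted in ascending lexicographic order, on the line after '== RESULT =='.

Compute (S \ del) ∪ add:
  pre ⊆ S: {at(hall), key_at(k1,hall)} ⊆ S  — applicable
  S \ del = {at(hall), key_at(k3,office), locked(d_hall_lab), open(d_lab_office)}
  ∪ add   = {at(hall), have(k1), key_at(k3,office), locked(d_hall_lab), open(d_lab_office)}

== RESULT ==
["at(hall)", "have(k1)", "key_at(k3,office)", "locked(d_hall_lab)", "open(d_lab_office)"]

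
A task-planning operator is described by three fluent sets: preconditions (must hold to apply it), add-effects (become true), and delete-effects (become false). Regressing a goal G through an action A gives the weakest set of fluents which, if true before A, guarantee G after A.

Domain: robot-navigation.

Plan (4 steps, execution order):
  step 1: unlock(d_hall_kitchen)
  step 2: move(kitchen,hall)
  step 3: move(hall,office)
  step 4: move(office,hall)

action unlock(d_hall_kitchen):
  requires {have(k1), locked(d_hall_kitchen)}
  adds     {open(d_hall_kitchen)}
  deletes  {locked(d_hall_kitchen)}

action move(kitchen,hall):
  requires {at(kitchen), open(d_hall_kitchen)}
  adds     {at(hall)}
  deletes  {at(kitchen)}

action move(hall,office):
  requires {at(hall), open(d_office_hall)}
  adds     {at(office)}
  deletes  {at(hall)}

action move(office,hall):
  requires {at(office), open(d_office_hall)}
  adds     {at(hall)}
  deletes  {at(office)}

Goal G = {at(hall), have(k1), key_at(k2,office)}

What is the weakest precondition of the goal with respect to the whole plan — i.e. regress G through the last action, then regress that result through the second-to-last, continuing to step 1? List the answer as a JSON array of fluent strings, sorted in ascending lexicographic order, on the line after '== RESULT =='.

Regress step by step:
  through step 4 (move(office,hall)): drop {at(hall)}, keep {have(k1), key_at(k2,office)}, require {at(office), open(d_office_hall)}
    → {at(office), have(k1), key_at(k2,office), open(d_office_hall)}
  through step 3 (move(hall,office)): drop {at(office)}, keep {have(k1), key_at(k2,office), open(d_office_hall)}, require {at(hall), open(d_office_hall)}
    → {at(hall), have(k1), key_at(k2,office), open(d_office_hall)}
  through step 2 (move(kitchen,hall)): drop {at(hall)}, keep {have(k1), key_at(k2,office), open(d_office_hall)}, require {at(kitchen), open(d_hall_kitchen)}
    → {at(kitchen), have(k1), key_at(k2,office), open(d_hall_kitchen), open(d_office_hall)}
  through step 1 (unlock(d_hall_kitchen)): drop {open(d_hall_kitchen)}, keep {at(kitchen), have(k1), key_at(k2,office), open(d_office_hall)}, require {have(k1), locked(d_hall_kitchen)}
    → {at(kitchen), have(k1), key_at(k2,office), locked(d_hall_kitchen), open(d_office_hall)}

== RESULT ==
["at(kitchen)", "have(k1)", "key_at(k2,office)", "locked(d_hall_kitchen)", "open(d_office_hall)"]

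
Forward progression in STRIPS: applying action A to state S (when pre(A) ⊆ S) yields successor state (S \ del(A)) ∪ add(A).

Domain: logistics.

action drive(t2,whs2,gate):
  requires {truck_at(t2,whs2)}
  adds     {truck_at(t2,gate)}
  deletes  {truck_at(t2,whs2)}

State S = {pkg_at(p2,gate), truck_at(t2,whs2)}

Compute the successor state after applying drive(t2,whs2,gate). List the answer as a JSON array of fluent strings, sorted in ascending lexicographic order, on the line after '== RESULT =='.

Compute (S \ del) ∪ add:
  pre ⊆ S: {truck_at(t2,whs2)} ⊆ S  — applicable
  S \ del = {pkg_at(p2,gate)}
  ∪ add   = {pkg_at(p2,gate), truck_at(t2,gate)}

== RESULT ==
["pkg_at(p2,gate)", "truck_at(t2,gate)"]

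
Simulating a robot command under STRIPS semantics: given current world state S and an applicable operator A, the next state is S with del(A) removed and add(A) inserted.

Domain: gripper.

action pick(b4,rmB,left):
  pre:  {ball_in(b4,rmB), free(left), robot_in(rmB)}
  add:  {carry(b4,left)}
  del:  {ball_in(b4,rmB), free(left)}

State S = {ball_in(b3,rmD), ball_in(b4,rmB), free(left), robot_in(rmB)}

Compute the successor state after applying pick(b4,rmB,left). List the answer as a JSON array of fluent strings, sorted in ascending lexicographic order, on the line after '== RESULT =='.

Progress:
  pre ⊆ S: {ball_in(b4,rmB), free(left), robot_in(rmB)} ⊆ S  — applicable
  S \ del = {ball_in(b3,rmD), robot_in(rmB)}
  ∪ add   = {ball_in(b3,rmD), carry(b4,left), robot_in(rmB)}

== RESULT ==
["ball_in(b3,rmD)", "carry(b4,left)", "robot_in(rmB)"]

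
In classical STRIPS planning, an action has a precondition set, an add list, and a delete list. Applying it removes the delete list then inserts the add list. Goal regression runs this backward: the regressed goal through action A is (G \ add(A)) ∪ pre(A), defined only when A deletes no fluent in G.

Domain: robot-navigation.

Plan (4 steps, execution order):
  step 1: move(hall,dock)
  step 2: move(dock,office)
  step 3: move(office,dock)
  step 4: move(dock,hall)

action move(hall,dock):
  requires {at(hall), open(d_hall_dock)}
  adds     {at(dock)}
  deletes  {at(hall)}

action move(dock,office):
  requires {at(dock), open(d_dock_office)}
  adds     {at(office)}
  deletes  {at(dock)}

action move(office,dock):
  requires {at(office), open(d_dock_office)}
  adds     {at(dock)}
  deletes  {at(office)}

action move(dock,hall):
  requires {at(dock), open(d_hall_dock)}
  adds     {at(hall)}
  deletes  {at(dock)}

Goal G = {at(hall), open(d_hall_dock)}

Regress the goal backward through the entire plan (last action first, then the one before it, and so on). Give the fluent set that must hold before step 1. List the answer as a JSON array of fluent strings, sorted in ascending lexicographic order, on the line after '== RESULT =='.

Work backward from the goal:
  through step 4 (move(dock,hall)): drop {at(hall)}, keep {open(d_hall_dock)}, require {at(dock), open(d_hall_dock)}
    → {at(dock), open(d_hall_dock)}
  through step 3 (move(office,dock)): drop {at(dock)}, keep {open(d_hall_dock)}, require {at(office), open(d_dock_office)}
    → {at(office), open(d_dock_office), open(d_hall_dock)}
  through step 2 (move(dock,office)): drop {at(office)}, keep {open(d_dock_office), open(d_hall_dock)}, require {at(dock), open(d_dock_office)}
    → {at(dock), open(d_dock_office), open(d_hall_dock)}
  through step 1 (move(hall,dock)): drop {at(dock)}, keep {open(d_dock_office), open(d_hall_dock)}, require {at(hall), open(d_hall_dock)}
    → {at(hall), open(d_dock_office), open(d_hall_dock)}

== RESULT ==
["at(hall)", "open(d_dock_office)", "open(d_hall_dock)"]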